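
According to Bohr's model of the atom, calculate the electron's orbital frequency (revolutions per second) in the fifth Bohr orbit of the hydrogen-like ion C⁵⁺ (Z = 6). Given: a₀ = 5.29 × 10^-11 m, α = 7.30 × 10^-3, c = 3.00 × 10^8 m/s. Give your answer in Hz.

r = n²a₀/Z = 2.20 × 10^-10 m, v = Zαc/n = 2.63 × 10^6 m/s
f = v/(2πr) = 1.90 × 10^15 Hz

1.90 × 10^15 Hz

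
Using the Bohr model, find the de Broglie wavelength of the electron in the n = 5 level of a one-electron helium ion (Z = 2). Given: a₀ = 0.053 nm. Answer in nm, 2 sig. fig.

The Bohr quantisation condition is nλ = 2πr_n.
r_n = n²a₀/Z = 0.66 nm
λ = 2πr_n/n = 2π·0.66/5 = 0.83 nm

0.83 nm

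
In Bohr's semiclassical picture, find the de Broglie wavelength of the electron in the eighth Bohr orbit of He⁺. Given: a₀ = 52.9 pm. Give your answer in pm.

1330 pm

The Bohr quantisation condition is nλ = 2πr_n.
r_n = n²a₀/Z = 1690 pm
λ = 2πr_n/n = 2π·1690/8 = 1330 pm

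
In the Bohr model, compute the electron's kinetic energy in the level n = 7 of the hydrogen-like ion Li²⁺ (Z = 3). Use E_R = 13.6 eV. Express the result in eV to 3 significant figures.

2.50 eV

For a Coulomb orbit the virial theorem gives K = −E_n.
E_n = −E_R·Z²/n², so K = E_R·Z²/n² = 13.6 × 3²/7² = 2.50 eV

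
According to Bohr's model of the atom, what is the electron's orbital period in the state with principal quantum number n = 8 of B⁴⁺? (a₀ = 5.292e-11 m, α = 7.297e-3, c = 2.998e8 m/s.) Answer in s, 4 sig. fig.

r = n²a₀/Z = 8²·5.292e-11/5 = 6.774e-10 m
v = Zαc/n = 5·0.007297·2.998e8/8 = 1.367e6 m/s
T = 2πr/v = 3.113e-15 s

3.113e-15 s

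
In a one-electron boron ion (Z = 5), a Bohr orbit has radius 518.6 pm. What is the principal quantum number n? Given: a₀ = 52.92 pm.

r_n = n²a₀/Z ⇒ n² = rZ/a₀ = 518.6 × 5 / 52.92 ≈ 49.00
n = 7

7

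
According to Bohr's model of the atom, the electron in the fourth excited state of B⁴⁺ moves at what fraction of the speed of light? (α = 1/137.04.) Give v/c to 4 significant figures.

v_n = Zαc/n, so v/c = Zα/n = 5 × 0.007297 / 5 = 0.007297

0.007297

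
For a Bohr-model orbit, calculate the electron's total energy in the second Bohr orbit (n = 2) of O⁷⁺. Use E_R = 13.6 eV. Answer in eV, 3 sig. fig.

-218 eV

E_n = −E_R·Z²/n² = −13.6 × 8²/2² = -218 eV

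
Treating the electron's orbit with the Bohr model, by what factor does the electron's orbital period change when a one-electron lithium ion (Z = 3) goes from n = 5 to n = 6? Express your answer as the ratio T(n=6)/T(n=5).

216/125

T ∝ Z^-2 · n^3; with Z fixed, T ∝ n^3.
T(n=6)/T(n=5) = (6/5)^3 = 216/125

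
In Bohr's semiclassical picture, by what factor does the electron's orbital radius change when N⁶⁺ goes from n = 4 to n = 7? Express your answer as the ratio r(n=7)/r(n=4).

49/16

r ∝ Z^-1 · n^2; with Z fixed, r ∝ n^2.
r(n=7)/r(n=4) = (7/4)^2 = 49/16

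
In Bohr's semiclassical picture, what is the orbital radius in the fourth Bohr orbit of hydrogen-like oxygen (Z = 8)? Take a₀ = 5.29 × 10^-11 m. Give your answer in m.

r_n = n²a₀/Z = 4² × 5.29 × 10^-11 / 8
    = 16 × 5.29 × 10^-11 / 8 = 1.06 × 10^-10 m

1.06 × 10^-10 m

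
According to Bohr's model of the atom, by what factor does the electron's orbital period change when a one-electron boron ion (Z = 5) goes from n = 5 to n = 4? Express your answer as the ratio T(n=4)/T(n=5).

T ∝ Z^-2 · n^3; with Z fixed, T ∝ n^3.
T(n=4)/T(n=5) = (4/5)^3 = 64/125

64/125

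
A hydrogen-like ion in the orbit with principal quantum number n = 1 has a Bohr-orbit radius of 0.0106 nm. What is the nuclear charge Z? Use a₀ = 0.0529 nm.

r_n = n²a₀/Z ⇒ Z = n²a₀/r = 1² × 0.0529 / 0.0106 ≈ 4.99
Z = 5

5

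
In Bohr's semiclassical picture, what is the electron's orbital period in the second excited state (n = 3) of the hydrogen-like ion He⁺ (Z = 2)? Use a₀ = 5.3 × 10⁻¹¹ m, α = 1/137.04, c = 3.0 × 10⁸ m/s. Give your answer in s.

r = n²a₀/Z = 3²·5.3 × 10⁻¹¹/2 = 2.4 × 10⁻¹⁰ m
v = Zαc/n = 2·0.0073·3.0 × 10⁸/3 = 1.5 × 10⁶ m/s
T = 2πr/v = 1.0 × 10⁻¹⁵ s

1.0 × 10⁻¹⁵ s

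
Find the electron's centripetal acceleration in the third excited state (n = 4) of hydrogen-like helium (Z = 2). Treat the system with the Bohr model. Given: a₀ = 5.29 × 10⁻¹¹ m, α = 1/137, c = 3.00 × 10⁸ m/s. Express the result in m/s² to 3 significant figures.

2.83 × 10²¹ m/s²

r = n²a₀/Z = 4.23 × 10⁻¹⁰ m, v = Zαc/n = 1.09 × 10⁶ m/s
a = v²/r = (1.09 × 10⁶)² / 4.23 × 10⁻¹⁰ = 2.83 × 10²¹ m/s²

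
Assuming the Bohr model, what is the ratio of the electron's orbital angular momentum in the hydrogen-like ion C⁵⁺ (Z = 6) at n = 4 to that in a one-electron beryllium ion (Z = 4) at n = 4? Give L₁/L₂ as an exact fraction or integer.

1

L = nℏ is independent of Z.
L₁/L₂ = n₁/n₂ = 4/4 = 1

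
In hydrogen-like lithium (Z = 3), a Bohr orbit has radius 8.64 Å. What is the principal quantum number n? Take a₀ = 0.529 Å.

7

r_n = n²a₀/Z ⇒ n² = rZ/a₀ = 8.64 × 3 / 0.529 ≈ 49.00
n = 7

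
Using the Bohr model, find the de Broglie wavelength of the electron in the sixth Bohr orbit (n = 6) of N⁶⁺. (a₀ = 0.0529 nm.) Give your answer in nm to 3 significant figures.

0.285 nm

The Bohr quantisation condition is nλ = 2πr_n.
r_n = n²a₀/Z = 0.272 nm
λ = 2πr_n/n = 2π·0.272/6 = 0.285 nm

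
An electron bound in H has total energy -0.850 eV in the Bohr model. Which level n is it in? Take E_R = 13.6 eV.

4

E_n = −E_R Z²/n² ⇒ n² = E_R Z²/(−E_n) = 13.6 × 1² / 0.850 ≈ 16.00
n = 4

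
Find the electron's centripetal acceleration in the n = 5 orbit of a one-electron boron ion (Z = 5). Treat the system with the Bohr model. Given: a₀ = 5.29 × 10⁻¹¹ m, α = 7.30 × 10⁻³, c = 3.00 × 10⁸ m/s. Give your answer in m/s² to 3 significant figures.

1.81 × 10²² m/s²

r = n²a₀/Z = 2.64 × 10⁻¹⁰ m, v = Zαc/n = 2.19 × 10⁶ m/s
a = v²/r = (2.19 × 10⁶)² / 2.64 × 10⁻¹⁰ = 1.81 × 10²² m/s²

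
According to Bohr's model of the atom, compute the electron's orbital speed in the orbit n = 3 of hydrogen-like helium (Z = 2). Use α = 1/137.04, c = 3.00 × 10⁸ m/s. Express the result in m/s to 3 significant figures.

v_n = Zαc/n = 2 × 0.00730 × 3.00 × 10⁸ / 3
    = 1.46 × 10⁶ m/s

1.46 × 10⁶ m/s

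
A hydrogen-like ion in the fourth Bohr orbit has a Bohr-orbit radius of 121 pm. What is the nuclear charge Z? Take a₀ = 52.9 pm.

r_n = n²a₀/Z ⇒ Z = n²a₀/r = 4² × 52.9 / 121 ≈ 7.00
Z = 7

7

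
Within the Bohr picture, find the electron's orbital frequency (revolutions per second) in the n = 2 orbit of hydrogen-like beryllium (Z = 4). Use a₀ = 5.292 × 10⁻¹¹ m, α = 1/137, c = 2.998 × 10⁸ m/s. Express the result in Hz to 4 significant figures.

r = n²a₀/Z = 5.292 × 10⁻¹¹ m, v = Zαc/n = 4.377 × 10⁶ m/s
f = v/(2πr) = 1.316 × 10¹⁶ Hz

1.316 × 10¹⁶ Hz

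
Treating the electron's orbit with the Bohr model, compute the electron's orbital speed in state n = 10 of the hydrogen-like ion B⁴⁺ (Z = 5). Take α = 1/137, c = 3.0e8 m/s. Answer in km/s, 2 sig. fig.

v_n = Zαc/n = 5 × 0.0073 × 3.0e8 / 10
    = 1100 km/s

1100 km/s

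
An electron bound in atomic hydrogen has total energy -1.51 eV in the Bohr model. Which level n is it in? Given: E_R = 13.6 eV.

E_n = −E_R Z²/n² ⇒ n² = E_R Z²/(−E_n) = 13.6 × 1² / 1.51 ≈ 9.01
n = 3

3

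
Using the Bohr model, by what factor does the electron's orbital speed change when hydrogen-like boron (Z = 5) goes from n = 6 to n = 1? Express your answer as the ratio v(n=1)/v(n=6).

6

v ∝ Z^1 · n^-1; with Z fixed, v ∝ n^-1.
v(n=1)/v(n=6) = (1/6)^-1 = 6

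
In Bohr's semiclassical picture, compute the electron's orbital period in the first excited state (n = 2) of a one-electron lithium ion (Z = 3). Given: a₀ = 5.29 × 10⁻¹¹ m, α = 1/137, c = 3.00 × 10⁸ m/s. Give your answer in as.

135 as

r = n²a₀/Z = 2²·5.29 × 10⁻¹¹/3 = 7.05 × 10⁻¹¹ m
v = Zαc/n = 3·0.00730·3.00 × 10⁸/2 = 3.28 × 10⁶ m/s
T = 2πr/v = 1.35 × 10⁻¹⁶ s = 135 as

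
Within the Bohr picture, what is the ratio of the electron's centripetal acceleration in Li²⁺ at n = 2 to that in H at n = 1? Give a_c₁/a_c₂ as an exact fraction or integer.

27/16

a_c ∝ Z^3 · n^-4
a_c₁/a_c₂ = (3/1)^3 · (2/1)^-4 = 27/16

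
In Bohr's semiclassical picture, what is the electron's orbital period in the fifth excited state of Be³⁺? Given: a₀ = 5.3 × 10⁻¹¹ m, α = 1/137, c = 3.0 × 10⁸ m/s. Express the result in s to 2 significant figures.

r = n²a₀/Z = 6²·5.3 × 10⁻¹¹/4 = 4.8 × 10⁻¹⁰ m
v = Zαc/n = 4·0.0073·3.0 × 10⁸/6 = 1.5 × 10⁶ m/s
T = 2πr/v = 2.1 × 10⁻¹⁵ s

2.1 × 10⁻¹⁵ s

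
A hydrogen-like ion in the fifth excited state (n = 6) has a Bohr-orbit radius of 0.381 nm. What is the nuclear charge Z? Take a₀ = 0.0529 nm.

r_n = n²a₀/Z ⇒ Z = n²a₀/r = 6² × 0.0529 / 0.381 ≈ 5.00
Z = 5

5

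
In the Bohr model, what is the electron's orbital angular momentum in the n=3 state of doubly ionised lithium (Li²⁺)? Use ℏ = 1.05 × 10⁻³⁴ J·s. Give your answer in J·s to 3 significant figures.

3.15 × 10⁻³⁴ J·s

L_n = nℏ = 3 × 1.05 × 10⁻³⁴ = 3.15 × 10⁻³⁴ J·s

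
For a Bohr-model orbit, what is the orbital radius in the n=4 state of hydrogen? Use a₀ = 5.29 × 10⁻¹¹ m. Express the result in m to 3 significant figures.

8.46 × 10⁻¹⁰ m

r_n = n²a₀/Z = 4² × 5.29 × 10⁻¹¹ / 1
    = 16 × 5.29 × 10⁻¹¹ / 1 = 8.46 × 10⁻¹⁰ m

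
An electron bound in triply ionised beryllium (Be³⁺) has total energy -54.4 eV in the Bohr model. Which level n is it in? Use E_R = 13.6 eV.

2

E_n = −E_R Z²/n² ⇒ n² = E_R Z²/(−E_n) = 13.6 × 4² / 54.4 ≈ 4.00
n = 2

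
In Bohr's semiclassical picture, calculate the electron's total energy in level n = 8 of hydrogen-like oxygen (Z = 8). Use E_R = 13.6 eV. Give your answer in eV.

-13.6 eV

E_n = −E_R·Z²/n² = −13.6 × 8²/8² = -13.6 eV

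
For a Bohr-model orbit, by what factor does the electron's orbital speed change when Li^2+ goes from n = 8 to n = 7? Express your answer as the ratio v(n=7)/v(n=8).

8/7

v ∝ Z^1 · n^-1; with Z fixed, v ∝ n^-1.
v(n=7)/v(n=8) = (7/8)^-1 = 8/7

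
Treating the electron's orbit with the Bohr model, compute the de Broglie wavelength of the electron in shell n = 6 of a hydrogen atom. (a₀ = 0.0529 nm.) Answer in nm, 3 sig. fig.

The Bohr quantisation condition is nλ = 2πr_n.
r_n = n²a₀/Z = 1.90 nm
λ = 2πr_n/n = 2π·1.90/6 = 1.99 nm

1.99 nm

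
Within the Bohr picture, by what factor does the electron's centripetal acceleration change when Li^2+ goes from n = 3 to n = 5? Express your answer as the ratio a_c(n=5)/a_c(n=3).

81/625

a_c ∝ Z^3 · n^-4; with Z fixed, a_c ∝ n^-4.
a_c(n=5)/a_c(n=3) = (5/3)^-4 = 81/625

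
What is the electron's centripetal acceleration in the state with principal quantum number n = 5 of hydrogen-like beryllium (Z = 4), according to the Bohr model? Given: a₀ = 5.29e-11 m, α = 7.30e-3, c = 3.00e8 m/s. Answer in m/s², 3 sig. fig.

r = n²a₀/Z = 3.31e-10 m, v = Zαc/n = 1.75e6 m/s
a = v²/r = (1.75e6)² / 3.31e-10 = 9.28e21 m/s²

9.28e21 m/s²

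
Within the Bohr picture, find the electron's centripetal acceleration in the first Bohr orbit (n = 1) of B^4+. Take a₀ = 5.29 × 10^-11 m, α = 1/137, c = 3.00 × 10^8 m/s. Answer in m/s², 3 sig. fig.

r = n²a₀/Z = 1.06 × 10^-11 m, v = Zαc/n = 1.09 × 10^7 m/s
a = v²/r = (1.09 × 10^7)² / 1.06 × 10^-11 = 1.13 × 10^25 m/s²

1.13 × 10^25 m/s²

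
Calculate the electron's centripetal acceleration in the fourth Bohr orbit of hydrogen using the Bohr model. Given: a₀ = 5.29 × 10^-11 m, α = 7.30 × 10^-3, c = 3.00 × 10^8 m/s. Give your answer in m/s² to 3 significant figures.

3.54 × 10^20 m/s²

r = n²a₀/Z = 8.46 × 10^-10 m, v = Zαc/n = 5.47 × 10^5 m/s
a = v²/r = (5.47 × 10^5)² / 8.46 × 10^-10 = 3.54 × 10^20 m/s²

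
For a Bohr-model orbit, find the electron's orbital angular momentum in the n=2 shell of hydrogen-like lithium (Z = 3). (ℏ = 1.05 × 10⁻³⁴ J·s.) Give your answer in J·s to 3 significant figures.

2.10 × 10⁻³⁴ J·s

L_n = nℏ = 2 × 1.05 × 10⁻³⁴ = 2.10 × 10⁻³⁴ J·s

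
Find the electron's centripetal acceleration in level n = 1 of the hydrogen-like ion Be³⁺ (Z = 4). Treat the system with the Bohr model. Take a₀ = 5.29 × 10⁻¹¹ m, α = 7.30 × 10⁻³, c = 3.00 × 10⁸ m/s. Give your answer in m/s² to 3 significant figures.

5.80 × 10²⁴ m/s²

r = n²a₀/Z = 1.32 × 10⁻¹¹ m, v = Zαc/n = 8.76 × 10⁶ m/s
a = v²/r = (8.76 × 10⁶)² / 1.32 × 10⁻¹¹ = 5.80 × 10²⁴ m/s²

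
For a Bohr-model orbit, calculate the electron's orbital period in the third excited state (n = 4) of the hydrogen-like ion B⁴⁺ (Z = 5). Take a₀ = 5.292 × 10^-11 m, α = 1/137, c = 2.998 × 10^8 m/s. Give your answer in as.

389.0 as

r = n²a₀/Z = 4²·5.292 × 10^-11/5 = 1.693 × 10^-10 m
v = Zαc/n = 5·0.007299·2.998 × 10^8/4 = 2.735 × 10^6 m/s
T = 2πr/v = 3.890 × 10^-16 s = 389.0 as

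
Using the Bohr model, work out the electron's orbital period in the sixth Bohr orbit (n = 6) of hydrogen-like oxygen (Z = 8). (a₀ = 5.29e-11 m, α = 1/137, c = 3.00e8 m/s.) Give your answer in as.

r = n²a₀/Z = 6²·5.29e-11/8 = 2.38e-10 m
v = Zαc/n = 8·0.00730·3.00e8/6 = 2.92e6 m/s
T = 2πr/v = 5.12e-16 s = 512 as

512 as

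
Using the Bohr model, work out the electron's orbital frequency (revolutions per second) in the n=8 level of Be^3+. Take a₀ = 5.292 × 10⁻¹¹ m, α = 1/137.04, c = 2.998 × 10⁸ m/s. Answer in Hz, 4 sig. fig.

2.056 × 10¹⁴ Hz

r = n²a₀/Z = 8.467 × 10⁻¹⁰ m, v = Zαc/n = 1.094 × 10⁶ m/s
f = v/(2πr) = 2.056 × 10¹⁴ Hz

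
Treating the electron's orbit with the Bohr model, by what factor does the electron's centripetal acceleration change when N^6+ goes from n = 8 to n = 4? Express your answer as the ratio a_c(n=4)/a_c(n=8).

a_c ∝ Z^3 · n^-4; with Z fixed, a_c ∝ n^-4.
a_c(n=4)/a_c(n=8) = (4/8)^-4 = 16

16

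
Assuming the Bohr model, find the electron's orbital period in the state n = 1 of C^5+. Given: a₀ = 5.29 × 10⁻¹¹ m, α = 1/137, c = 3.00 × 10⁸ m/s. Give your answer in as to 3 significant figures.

r = n²a₀/Z = 1²·5.29 × 10⁻¹¹/6 = 8.82 × 10⁻¹² m
v = Zαc/n = 6·0.00730·3.00 × 10⁸/1 = 1.31 × 10⁷ m/s
T = 2πr/v = 4.22 × 10⁻¹⁸ s = 4.22 as

4.22 as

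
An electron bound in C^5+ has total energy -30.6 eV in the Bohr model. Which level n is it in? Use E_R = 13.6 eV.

E_n = −E_R Z²/n² ⇒ n² = E_R Z²/(−E_n) = 13.6 × 6² / 30.6 ≈ 16.00
n = 4

4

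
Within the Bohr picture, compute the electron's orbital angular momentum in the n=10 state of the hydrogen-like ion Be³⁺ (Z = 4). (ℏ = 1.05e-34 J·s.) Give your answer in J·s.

L_n = nℏ = 10 × 1.05e-34 = 1.05e-33 J·s

1.05e-33 J·s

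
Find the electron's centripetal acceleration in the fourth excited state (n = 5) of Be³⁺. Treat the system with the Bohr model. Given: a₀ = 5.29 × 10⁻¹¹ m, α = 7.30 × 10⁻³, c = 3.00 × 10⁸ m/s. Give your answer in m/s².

9.28 × 10²¹ m/s²

r = n²a₀/Z = 3.31 × 10⁻¹⁰ m, v = Zαc/n = 1.75 × 10⁶ m/s
a = v²/r = (1.75 × 10⁶)² / 3.31 × 10⁻¹⁰ = 9.28 × 10²¹ m/s²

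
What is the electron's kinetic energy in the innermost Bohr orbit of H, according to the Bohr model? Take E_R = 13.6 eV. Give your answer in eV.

13.6 eV

For a Coulomb orbit the virial theorem gives K = −E_n.
E_n = −E_R·Z²/n², so K = E_R·Z²/n² = 13.6 × 1²/1² = 13.6 eV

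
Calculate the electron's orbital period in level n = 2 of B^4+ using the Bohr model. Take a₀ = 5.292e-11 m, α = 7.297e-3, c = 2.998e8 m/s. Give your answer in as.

48.64 as

r = n²a₀/Z = 2²·5.292e-11/5 = 4.234e-11 m
v = Zαc/n = 5·0.007297·2.998e8/2 = 5.469e6 m/s
T = 2πr/v = 4.864e-17 s = 48.64 as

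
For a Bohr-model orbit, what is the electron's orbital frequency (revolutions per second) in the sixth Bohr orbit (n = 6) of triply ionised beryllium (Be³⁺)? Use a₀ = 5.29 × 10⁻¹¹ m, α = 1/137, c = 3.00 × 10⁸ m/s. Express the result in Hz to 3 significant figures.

4.88 × 10¹⁴ Hz

r = n²a₀/Z = 4.76 × 10⁻¹⁰ m, v = Zαc/n = 1.46 × 10⁶ m/s
f = v/(2πr) = 4.88 × 10¹⁴ Hz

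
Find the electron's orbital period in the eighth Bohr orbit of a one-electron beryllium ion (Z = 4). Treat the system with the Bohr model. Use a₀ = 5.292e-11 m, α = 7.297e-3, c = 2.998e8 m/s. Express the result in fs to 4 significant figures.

4.864 fs

r = n²a₀/Z = 8²·5.292e-11/4 = 8.467e-10 m
v = Zαc/n = 4·0.007297·2.998e8/8 = 1.094e6 m/s
T = 2πr/v = 4.864e-15 s = 4.864 fs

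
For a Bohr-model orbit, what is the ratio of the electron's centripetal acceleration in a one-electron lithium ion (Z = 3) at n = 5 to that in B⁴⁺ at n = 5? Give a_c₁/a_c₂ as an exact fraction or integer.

a_c ∝ Z^3 · n^-4
a_c₁/a_c₂ = (3/5)^3 · (5/5)^-4 = 27/125

27/125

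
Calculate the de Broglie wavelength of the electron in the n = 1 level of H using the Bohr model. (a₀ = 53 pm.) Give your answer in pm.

The Bohr quantisation condition is nλ = 2πr_n.
r_n = n²a₀/Z = 53 pm
λ = 2πr_n/n = 2π·53/1 = 330 pm

330 pm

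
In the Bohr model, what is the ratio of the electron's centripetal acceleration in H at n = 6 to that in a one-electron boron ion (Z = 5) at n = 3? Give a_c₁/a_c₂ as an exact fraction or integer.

a_c ∝ Z^3 · n^-4
a_c₁/a_c₂ = (1/5)^3 · (6/3)^-4 = 1/2000

1/2000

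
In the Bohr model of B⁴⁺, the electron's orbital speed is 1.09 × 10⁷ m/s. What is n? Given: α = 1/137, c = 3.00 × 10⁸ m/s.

v_n = Zαc/n ⇒ n = Zαc/v = 5 × 0.00730 × 3.00 × 10⁸ / 1.09 × 10⁷ ≈ 1.00
n = 1

1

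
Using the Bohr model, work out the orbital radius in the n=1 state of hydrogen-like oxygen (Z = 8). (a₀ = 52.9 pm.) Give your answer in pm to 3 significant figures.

r_n = n²a₀/Z = 1² × 52.9 / 8
    = 1 × 52.9 / 8 = 6.61 pm

6.61 pm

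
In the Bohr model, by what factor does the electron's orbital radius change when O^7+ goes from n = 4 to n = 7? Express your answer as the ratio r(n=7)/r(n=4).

r ∝ Z^-1 · n^2; with Z fixed, r ∝ n^2.
r(n=7)/r(n=4) = (7/4)^2 = 49/16

49/16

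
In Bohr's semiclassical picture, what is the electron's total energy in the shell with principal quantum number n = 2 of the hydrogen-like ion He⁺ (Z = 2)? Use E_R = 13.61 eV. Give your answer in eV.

-13.61 eV

E_n = −E_R·Z²/n² = −13.61 × 2²/2² = -13.61 eV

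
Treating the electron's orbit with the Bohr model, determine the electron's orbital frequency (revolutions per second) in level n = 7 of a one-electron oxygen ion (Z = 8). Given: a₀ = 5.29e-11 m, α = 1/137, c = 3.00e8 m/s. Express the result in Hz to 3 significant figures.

r = n²a₀/Z = 3.24e-10 m, v = Zαc/n = 2.50e6 m/s
f = v/(2πr) = 1.23e15 Hz

1.23e15 Hz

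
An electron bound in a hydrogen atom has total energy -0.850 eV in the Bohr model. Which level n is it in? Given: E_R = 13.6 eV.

E_n = −E_R Z²/n² ⇒ n² = E_R Z²/(−E_n) = 13.6 × 1² / 0.850 ≈ 16.00
n = 4

4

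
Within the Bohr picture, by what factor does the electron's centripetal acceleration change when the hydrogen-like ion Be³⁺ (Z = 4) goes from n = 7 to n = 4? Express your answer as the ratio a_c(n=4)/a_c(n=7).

a_c ∝ Z^3 · n^-4; with Z fixed, a_c ∝ n^-4.
a_c(n=4)/a_c(n=7) = (4/7)^-4 = 2401/256

2401/256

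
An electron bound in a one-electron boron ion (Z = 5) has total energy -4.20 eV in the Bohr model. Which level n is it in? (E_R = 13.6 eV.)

E_n = −E_R Z²/n² ⇒ n² = E_R Z²/(−E_n) = 13.6 × 5² / 4.20 ≈ 80.95
n = 9

9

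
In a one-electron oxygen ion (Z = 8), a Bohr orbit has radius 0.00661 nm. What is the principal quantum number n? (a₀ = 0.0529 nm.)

r_n = n²a₀/Z ⇒ n² = rZ/a₀ = 0.00661 × 8 / 0.0529 ≈ 1.00
n = 1

1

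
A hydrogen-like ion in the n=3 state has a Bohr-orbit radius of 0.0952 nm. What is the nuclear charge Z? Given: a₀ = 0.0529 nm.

r_n = n²a₀/Z ⇒ Z = n²a₀/r = 3² × 0.0529 / 0.0952 ≈ 5.00
Z = 5

5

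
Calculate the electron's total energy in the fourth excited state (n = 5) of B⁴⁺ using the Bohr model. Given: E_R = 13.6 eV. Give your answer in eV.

-13.6 eV

E_n = −E_R·Z²/n² = −13.6 × 5²/5² = -13.6 eV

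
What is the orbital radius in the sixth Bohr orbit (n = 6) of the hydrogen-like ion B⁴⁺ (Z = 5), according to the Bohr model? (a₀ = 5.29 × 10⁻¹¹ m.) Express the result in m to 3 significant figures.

r_n = n²a₀/Z = 6² × 5.29 × 10⁻¹¹ / 5
    = 36 × 5.29 × 10⁻¹¹ / 5 = 3.81 × 10⁻¹⁰ m

3.81 × 10⁻¹⁰ m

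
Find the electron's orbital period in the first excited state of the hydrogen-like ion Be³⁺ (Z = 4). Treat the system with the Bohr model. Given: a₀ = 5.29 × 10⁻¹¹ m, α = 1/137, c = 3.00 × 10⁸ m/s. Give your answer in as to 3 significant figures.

75.9 as

r = n²a₀/Z = 2²·5.29 × 10⁻¹¹/4 = 5.29 × 10⁻¹¹ m
v = Zαc/n = 4·0.00730·3.00 × 10⁸/2 = 4.38 × 10⁶ m/s
T = 2πr/v = 7.59 × 10⁻¹⁷ s = 75.9 as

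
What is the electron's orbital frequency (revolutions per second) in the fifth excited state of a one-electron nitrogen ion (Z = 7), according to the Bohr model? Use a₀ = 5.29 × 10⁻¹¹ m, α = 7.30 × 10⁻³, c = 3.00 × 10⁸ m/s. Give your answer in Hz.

r = n²a₀/Z = 2.72 × 10⁻¹⁰ m, v = Zαc/n = 2.56 × 10⁶ m/s
f = v/(2πr) = 1.49 × 10¹⁵ Hz

1.49 × 10¹⁵ Hz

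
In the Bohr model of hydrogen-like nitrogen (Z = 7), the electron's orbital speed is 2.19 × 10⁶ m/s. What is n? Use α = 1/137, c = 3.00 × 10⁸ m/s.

v_n = Zαc/n ⇒ n = Zαc/v = 7 × 0.00730 × 3.00 × 10⁸ / 2.19 × 10⁶ ≈ 7.00
n = 7

7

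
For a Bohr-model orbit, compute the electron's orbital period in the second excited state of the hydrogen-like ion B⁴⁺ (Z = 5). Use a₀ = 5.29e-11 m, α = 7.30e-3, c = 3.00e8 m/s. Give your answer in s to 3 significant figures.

1.64e-16 s

r = n²a₀/Z = 3²·5.29e-11/5 = 9.52e-11 m
v = Zαc/n = 5·0.00730·3.00e8/3 = 3.65e6 m/s
T = 2πr/v = 1.64e-16 s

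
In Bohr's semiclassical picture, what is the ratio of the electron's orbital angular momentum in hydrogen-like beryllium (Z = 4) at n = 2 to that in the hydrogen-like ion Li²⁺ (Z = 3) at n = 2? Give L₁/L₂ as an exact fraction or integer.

1

L = nℏ is independent of Z.
L₁/L₂ = n₁/n₂ = 2/2 = 1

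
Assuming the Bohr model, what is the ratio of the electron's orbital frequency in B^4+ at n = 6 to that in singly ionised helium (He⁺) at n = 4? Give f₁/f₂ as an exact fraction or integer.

50/27

f ∝ Z^2 · n^-3
f₁/f₂ = (5/2)^2 · (6/4)^-3 = 50/27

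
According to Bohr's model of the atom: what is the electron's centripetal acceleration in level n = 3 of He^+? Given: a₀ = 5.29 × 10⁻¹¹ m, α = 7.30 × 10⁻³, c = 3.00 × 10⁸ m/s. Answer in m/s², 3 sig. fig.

8.95 × 10²¹ m/s²

r = n²a₀/Z = 2.38 × 10⁻¹⁰ m, v = Zαc/n = 1.46 × 10⁶ m/s
a = v²/r = (1.46 × 10⁶)² / 2.38 × 10⁻¹⁰ = 8.95 × 10²¹ m/s²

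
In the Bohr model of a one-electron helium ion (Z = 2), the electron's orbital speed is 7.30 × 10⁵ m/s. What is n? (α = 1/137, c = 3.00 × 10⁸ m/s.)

v_n = Zαc/n ⇒ n = Zαc/v = 2 × 0.00730 × 3.00 × 10⁸ / 7.30 × 10⁵ ≈ 6.00
n = 6

6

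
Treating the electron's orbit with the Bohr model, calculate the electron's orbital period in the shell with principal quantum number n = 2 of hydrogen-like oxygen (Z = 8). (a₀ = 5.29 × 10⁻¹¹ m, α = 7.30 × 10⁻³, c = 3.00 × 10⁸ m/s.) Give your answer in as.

19.0 as

r = n²a₀/Z = 2²·5.29 × 10⁻¹¹/8 = 2.65 × 10⁻¹¹ m
v = Zαc/n = 8·0.00730·3.00 × 10⁸/2 = 8.76 × 10⁶ m/s
T = 2πr/v = 1.90 × 10⁻¹⁷ s = 19.0 as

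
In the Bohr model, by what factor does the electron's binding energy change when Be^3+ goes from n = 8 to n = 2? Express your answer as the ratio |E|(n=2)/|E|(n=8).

|E| ∝ Z^2 · n^-2; with Z fixed, |E| ∝ n^-2.
|E|(n=2)/|E|(n=8) = (2/8)^-2 = 16

16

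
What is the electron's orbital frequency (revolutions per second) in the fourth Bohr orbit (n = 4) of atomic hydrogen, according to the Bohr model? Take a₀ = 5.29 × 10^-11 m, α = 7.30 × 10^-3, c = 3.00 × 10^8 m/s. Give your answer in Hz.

r = n²a₀/Z = 8.46 × 10^-10 m, v = Zαc/n = 5.47 × 10^5 m/s
f = v/(2πr) = 1.03 × 10^14 Hz

1.03 × 10^14 Hz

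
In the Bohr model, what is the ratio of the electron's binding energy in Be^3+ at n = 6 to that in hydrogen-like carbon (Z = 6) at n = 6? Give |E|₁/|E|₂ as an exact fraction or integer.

|E| ∝ Z^2 · n^-2
|E|₁/|E|₂ = (4/6)^2 · (6/6)^-2 = 4/9

4/9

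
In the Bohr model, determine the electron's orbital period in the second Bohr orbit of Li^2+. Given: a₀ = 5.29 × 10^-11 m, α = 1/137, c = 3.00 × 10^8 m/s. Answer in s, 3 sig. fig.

r = n²a₀/Z = 2²·5.29 × 10^-11/3 = 7.05 × 10^-11 m
v = Zαc/n = 3·0.00730·3.00 × 10^8/2 = 3.28 × 10^6 m/s
T = 2πr/v = 1.35 × 10^-16 s

1.35 × 10^-16 s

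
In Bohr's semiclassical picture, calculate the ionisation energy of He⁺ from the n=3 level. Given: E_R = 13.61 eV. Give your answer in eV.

6.049 eV

E_n = −E_R·Z²/n² = −13.61 × 2²/3² eV = -6.049 eV
Ionisation energy = −E_n = 6.049 eV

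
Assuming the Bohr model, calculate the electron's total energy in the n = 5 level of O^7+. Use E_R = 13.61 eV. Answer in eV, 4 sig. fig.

E_n = −E_R·Z²/n² = −13.61 × 8²/5² = -34.84 eV

-34.84 eV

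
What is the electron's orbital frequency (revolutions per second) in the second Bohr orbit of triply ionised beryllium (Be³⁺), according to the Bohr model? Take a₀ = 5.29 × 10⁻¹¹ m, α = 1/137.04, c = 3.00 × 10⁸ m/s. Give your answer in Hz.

1.32 × 10¹⁶ Hz

r = n²a₀/Z = 5.29 × 10⁻¹¹ m, v = Zαc/n = 4.38 × 10⁶ m/s
f = v/(2πr) = 1.32 × 10¹⁶ Hz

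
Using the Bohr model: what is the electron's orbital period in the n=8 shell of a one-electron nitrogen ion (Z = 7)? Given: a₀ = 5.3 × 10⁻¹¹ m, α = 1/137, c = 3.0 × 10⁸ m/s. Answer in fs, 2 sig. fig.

r = n²a₀/Z = 8²·5.3 × 10⁻¹¹/7 = 4.8 × 10⁻¹⁰ m
v = Zαc/n = 7·0.0073·3.0 × 10⁸/8 = 1.9 × 10⁶ m/s
T = 2πr/v = 1.6 × 10⁻¹⁵ s = 1.6 fs

1.6 fs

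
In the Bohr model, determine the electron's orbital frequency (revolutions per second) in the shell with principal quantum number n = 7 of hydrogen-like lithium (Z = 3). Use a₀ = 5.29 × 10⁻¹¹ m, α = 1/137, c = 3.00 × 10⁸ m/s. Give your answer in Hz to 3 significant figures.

1.73 × 10¹⁴ Hz

r = n²a₀/Z = 8.64 × 10⁻¹⁰ m, v = Zαc/n = 9.38 × 10⁵ m/s
f = v/(2πr) = 1.73 × 10¹⁴ Hz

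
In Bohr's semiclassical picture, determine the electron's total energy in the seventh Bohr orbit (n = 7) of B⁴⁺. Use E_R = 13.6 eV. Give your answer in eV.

E_n = −E_R·Z²/n² = −13.6 × 5²/7² = -6.94 eV

-6.94 eV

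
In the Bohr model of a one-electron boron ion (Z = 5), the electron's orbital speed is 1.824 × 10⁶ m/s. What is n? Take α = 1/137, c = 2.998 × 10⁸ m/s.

v_n = Zαc/n ⇒ n = Zαc/v = 5 × 0.007299 × 2.998 × 10⁸ / 1.824 × 10⁶ ≈ 6.00
n = 6

6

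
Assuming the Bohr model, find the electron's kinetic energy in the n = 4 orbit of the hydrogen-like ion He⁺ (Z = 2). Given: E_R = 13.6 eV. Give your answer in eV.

For a Coulomb orbit the virial theorem gives K = −E_n.
E_n = −E_R·Z²/n², so K = E_R·Z²/n² = 13.6 × 2²/4² = 3.40 eV

3.40 eV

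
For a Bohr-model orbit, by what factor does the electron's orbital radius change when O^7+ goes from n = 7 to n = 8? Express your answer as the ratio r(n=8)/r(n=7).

64/49

r ∝ Z^-1 · n^2; with Z fixed, r ∝ n^2.
r(n=8)/r(n=7) = (8/7)^2 = 64/49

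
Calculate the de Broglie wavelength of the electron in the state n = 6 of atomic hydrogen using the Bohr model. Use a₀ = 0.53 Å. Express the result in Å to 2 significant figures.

The Bohr quantisation condition is nλ = 2πr_n.
r_n = n²a₀/Z = 19 Å
λ = 2πr_n/n = 2π·19/6 = 20 Å

20 Å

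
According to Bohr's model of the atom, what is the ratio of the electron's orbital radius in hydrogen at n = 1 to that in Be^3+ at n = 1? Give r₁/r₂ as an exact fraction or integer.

4

r ∝ Z^-1 · n^2
r₁/r₂ = (1/4)^-1 · (1/1)^2 = 4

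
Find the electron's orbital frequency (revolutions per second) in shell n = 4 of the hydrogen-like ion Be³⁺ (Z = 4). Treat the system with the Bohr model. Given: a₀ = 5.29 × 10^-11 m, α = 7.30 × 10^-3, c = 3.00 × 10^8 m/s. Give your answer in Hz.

r = n²a₀/Z = 2.12 × 10^-10 m, v = Zαc/n = 2.19 × 10^6 m/s
f = v/(2πr) = 1.65 × 10^15 Hz

1.65 × 10^15 Hz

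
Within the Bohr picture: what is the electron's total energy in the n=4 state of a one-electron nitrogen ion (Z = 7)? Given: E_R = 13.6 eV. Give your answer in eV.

E_n = −E_R·Z²/n² = −13.6 × 7²/4² = -41.6 eV

-41.6 eV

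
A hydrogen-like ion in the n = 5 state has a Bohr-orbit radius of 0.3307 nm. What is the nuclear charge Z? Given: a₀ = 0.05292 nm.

4

r_n = n²a₀/Z ⇒ Z = n²a₀/r = 5² × 0.05292 / 0.3307 ≈ 4.00
Z = 4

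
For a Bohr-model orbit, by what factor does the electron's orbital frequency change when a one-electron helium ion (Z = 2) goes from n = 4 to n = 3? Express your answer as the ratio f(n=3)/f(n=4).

64/27

f ∝ Z^2 · n^-3; with Z fixed, f ∝ n^-3.
f(n=3)/f(n=4) = (3/4)^-3 = 64/27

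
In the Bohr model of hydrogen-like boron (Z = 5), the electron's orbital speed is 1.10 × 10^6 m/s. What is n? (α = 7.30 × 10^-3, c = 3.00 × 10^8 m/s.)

v_n = Zαc/n ⇒ n = Zαc/v = 5 × 0.00730 × 3.00 × 10^8 / 1.10 × 10^6 ≈ 9.95
n = 10

10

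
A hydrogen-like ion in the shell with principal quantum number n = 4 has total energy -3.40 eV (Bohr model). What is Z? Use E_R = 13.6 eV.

E_n = −E_R Z²/n² ⇒ Z² = −E_n n²/E_R = 3.40 × 4² / 13.6 ≈ 4.00
Z = 2

2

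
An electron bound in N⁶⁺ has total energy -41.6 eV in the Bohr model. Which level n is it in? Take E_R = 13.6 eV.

4

E_n = −E_R Z²/n² ⇒ n² = E_R Z²/(−E_n) = 13.6 × 7² / 41.6 ≈ 16.02
n = 4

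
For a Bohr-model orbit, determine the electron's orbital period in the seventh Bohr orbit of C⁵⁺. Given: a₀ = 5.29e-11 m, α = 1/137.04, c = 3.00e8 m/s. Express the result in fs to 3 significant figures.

r = n²a₀/Z = 7²·5.29e-11/6 = 4.32e-10 m
v = Zαc/n = 6·0.00730·3.00e8/7 = 1.88e6 m/s
T = 2πr/v = 1.45e-15 s = 1.45 fs

1.45 fs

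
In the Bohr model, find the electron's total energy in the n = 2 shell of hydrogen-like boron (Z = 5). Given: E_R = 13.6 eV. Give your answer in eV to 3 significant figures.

E_n = −E_R·Z²/n² = −13.6 × 5²/2² = -85.0 eV

-85.0 eV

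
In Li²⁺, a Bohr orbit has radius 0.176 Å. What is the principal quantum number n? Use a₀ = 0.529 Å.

r_n = n²a₀/Z ⇒ n² = rZ/a₀ = 0.176 × 3 / 0.529 ≈ 1.00
n = 1

1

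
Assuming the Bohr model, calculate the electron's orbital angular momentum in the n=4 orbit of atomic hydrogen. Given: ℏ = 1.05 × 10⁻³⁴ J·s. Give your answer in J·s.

4.20 × 10⁻³⁴ J·s

L_n = nℏ = 4 × 1.05 × 10⁻³⁴ = 4.20 × 10⁻³⁴ J·s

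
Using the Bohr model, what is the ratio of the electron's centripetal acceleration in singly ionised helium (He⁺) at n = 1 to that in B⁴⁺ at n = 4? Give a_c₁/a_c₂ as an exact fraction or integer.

a_c ∝ Z^3 · n^-4
a_c₁/a_c₂ = (2/5)^3 · (1/4)^-4 = 2048/125

2048/125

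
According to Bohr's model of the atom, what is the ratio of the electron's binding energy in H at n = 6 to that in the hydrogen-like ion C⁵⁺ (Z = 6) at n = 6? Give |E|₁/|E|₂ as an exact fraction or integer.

|E| ∝ Z^2 · n^-2
|E|₁/|E|₂ = (1/6)^2 · (6/6)^-2 = 1/36

1/36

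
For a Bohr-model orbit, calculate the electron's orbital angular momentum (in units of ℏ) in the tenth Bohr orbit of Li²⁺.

L_n = nℏ, so L/ℏ = n = 10.

10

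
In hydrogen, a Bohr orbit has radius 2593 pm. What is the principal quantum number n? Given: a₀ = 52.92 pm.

r_n = n²a₀/Z ⇒ n² = rZ/a₀ = 2593 × 1 / 52.92 ≈ 49.00
n = 7

7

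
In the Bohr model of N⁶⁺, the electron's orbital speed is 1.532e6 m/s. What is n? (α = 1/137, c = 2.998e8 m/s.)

v_n = Zαc/n ⇒ n = Zαc/v = 7 × 0.007299 × 2.998e8 / 1.532e6 ≈ 10.00
n = 10

10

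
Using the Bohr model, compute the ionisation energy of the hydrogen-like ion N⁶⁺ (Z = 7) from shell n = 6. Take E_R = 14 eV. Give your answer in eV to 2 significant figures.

E_n = −E_R·Z²/n² = −14 × 7²/6² eV = -19 eV
Ionisation energy = −E_n = 19 eV

19 eV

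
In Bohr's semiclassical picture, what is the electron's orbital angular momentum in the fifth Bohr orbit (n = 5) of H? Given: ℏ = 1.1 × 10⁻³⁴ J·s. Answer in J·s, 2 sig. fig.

L_n = nℏ = 5 × 1.1 × 10⁻³⁴ = 5.5 × 10⁻³⁴ J·s

5.5 × 10⁻³⁴ J·s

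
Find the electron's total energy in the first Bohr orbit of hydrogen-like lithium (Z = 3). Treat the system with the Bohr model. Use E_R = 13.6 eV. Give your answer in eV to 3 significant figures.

E_n = −E_R·Z²/n² = −13.6 × 3²/1² = -122 eV

-122 eV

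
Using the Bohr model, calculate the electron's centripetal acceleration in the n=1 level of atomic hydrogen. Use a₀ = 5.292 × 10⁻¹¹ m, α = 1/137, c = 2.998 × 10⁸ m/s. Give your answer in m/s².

9.049 × 10²² m/s²

r = n²a₀/Z = 5.292 × 10⁻¹¹ m, v = Zαc/n = 2.188 × 10⁶ m/s
a = v²/r = (2.188 × 10⁶)² / 5.292 × 10⁻¹¹ = 9.049 × 10²² m/s²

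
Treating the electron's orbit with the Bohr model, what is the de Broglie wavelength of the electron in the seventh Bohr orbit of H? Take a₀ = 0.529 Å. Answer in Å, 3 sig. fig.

The Bohr quantisation condition is nλ = 2πr_n.
r_n = n²a₀/Z = 25.9 Å
λ = 2πr_n/n = 2π·25.9/7 = 23.3 Å

23.3 Å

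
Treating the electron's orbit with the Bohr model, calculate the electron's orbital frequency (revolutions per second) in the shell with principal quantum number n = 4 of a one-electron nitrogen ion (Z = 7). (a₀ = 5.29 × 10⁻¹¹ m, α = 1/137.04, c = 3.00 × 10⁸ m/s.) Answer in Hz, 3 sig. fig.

r = n²a₀/Z = 1.21 × 10⁻¹⁰ m, v = Zαc/n = 3.83 × 10⁶ m/s
f = v/(2πr) = 5.04 × 10¹⁵ Hz

5.04 × 10¹⁵ Hz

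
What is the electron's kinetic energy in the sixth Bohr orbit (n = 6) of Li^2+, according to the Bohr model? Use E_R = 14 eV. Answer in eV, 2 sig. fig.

For a Coulomb orbit the virial theorem gives K = −E_n.
E_n = −E_R·Z²/n², so K = E_R·Z²/n² = 14 × 3²/6² = 3.5 eV

3.5 eV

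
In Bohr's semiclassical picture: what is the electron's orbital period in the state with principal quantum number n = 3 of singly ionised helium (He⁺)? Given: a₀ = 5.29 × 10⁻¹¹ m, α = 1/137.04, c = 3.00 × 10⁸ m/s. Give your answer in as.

1020 as

r = n²a₀/Z = 3²·5.29 × 10⁻¹¹/2 = 2.38 × 10⁻¹⁰ m
v = Zαc/n = 2·0.00730·3.00 × 10⁸/3 = 1.46 × 10⁶ m/s
T = 2πr/v = 1.02 × 10⁻¹⁵ s = 1020 as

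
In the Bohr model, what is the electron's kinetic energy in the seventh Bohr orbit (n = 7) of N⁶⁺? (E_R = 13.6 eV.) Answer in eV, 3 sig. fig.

13.6 eV

For a Coulomb orbit the virial theorem gives K = −E_n.
E_n = −E_R·Z²/n², so K = E_R·Z²/n² = 13.6 × 7²/7² = 13.6 eV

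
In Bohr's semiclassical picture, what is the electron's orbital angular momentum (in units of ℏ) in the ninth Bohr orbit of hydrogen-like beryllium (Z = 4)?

9

L_n = nℏ, so L/ℏ = n = 9.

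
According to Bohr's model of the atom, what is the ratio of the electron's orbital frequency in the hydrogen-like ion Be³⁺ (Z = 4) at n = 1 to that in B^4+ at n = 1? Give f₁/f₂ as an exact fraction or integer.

16/25

f ∝ Z^2 · n^-3
f₁/f₂ = (4/5)^2 · (1/1)^-3 = 16/25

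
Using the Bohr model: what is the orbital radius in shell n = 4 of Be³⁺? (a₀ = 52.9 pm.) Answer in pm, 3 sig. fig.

212 pm

r_n = n²a₀/Z = 4² × 52.9 / 4
    = 16 × 52.9 / 4 = 212 pm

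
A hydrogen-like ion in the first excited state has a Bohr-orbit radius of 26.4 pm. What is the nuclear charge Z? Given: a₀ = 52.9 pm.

8

r_n = n²a₀/Z ⇒ Z = n²a₀/r = 2² × 52.9 / 26.4 ≈ 8.02
Z = 8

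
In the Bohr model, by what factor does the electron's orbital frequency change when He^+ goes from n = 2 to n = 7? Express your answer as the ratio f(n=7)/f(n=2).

8/343

f ∝ Z^2 · n^-3; with Z fixed, f ∝ n^-3.
f(n=7)/f(n=2) = (7/2)^-3 = 8/343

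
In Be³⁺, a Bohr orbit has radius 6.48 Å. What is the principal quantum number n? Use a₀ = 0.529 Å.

7

r_n = n²a₀/Z ⇒ n² = rZ/a₀ = 6.48 × 4 / 0.529 ≈ 49.00
n = 7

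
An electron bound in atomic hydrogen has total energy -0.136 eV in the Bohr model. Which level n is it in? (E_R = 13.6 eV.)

10

E_n = −E_R Z²/n² ⇒ n² = E_R Z²/(−E_n) = 13.6 × 1² / 0.136 ≈ 100.00
n = 10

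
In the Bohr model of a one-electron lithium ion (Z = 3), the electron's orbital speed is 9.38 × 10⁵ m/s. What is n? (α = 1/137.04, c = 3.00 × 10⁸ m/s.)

v_n = Zαc/n ⇒ n = Zαc/v = 3 × 0.00730 × 3.00 × 10⁸ / 9.38 × 10⁵ ≈ 7.00
n = 7

7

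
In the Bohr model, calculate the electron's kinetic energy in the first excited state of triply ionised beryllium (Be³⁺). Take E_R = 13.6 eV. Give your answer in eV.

54.4 eV

For a Coulomb orbit the virial theorem gives K = −E_n.
E_n = −E_R·Z²/n², so K = E_R·Z²/n² = 13.6 × 4²/2² = 54.4 eV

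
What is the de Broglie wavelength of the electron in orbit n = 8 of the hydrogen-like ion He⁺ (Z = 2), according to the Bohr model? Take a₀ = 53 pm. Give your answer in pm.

The Bohr quantisation condition is nλ = 2πr_n.
r_n = n²a₀/Z = 1700 pm
λ = 2πr_n/n = 2π·1700/8 = 1300 pm

1300 pm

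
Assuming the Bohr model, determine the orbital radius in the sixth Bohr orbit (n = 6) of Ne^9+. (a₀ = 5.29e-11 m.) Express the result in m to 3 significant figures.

r_n = n²a₀/Z = 6² × 5.29e-11 / 10
    = 36 × 5.29e-11 / 10 = 1.90e-10 m

1.90e-10 m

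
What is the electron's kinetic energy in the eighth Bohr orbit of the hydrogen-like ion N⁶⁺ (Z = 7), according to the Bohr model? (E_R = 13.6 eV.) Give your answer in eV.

For a Coulomb orbit the virial theorem gives K = −E_n.
E_n = −E_R·Z²/n², so K = E_R·Z²/n² = 13.6 × 7²/8² = 10.4 eV

10.4 eV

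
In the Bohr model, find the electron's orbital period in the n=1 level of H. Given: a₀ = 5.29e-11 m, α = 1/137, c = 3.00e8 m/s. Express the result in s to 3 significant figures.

1.52e-16 s

r = n²a₀/Z = 1²·5.29e-11/1 = 5.29e-11 m
v = Zαc/n = 1·0.00730·3.00e8/1 = 2.19e6 m/s
T = 2πr/v = 1.52e-16 s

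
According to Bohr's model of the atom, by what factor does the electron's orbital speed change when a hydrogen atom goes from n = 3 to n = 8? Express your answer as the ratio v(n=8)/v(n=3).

v ∝ Z^1 · n^-1; with Z fixed, v ∝ n^-1.
v(n=8)/v(n=3) = (8/3)^-1 = 3/8

3/8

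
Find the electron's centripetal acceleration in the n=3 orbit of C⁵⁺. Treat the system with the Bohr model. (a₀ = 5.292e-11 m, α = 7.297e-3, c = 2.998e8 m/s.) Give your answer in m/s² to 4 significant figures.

r = n²a₀/Z = 7.938e-11 m, v = Zαc/n = 4.375e6 m/s
a = v²/r = (4.375e6)² / 7.938e-11 = 2.412e23 m/s²

2.412e23 m/s²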